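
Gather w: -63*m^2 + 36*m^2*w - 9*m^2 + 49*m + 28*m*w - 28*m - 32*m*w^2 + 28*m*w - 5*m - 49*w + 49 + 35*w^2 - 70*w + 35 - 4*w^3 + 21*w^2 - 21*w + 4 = -72*m^2 + 16*m - 4*w^3 + w^2*(56 - 32*m) + w*(36*m^2 + 56*m - 140) + 88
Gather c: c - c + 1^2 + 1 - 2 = 0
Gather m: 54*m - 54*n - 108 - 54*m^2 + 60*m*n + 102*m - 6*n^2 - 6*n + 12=-54*m^2 + m*(60*n + 156) - 6*n^2 - 60*n - 96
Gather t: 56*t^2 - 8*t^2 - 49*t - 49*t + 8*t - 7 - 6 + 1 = 48*t^2 - 90*t - 12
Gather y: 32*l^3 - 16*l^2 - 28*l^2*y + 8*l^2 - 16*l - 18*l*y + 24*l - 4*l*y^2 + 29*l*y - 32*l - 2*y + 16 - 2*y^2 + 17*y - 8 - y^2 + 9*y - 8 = 32*l^3 - 8*l^2 - 24*l + y^2*(-4*l - 3) + y*(-28*l^2 + 11*l + 24)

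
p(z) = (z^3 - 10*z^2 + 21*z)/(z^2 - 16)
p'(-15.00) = 0.69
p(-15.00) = -28.42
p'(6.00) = 0.99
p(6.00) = -0.90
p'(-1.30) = -4.23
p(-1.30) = 3.24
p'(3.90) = 150.38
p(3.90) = 13.77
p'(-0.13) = -1.48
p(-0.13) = 0.18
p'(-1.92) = -7.86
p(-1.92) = 6.84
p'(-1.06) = -3.40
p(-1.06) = 2.33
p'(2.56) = 0.83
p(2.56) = -0.53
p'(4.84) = 2.63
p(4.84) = -2.59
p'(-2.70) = -21.75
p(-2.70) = 17.14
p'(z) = -2*z*(z^3 - 10*z^2 + 21*z)/(z^2 - 16)^2 + (3*z^2 - 20*z + 21)/(z^2 - 16)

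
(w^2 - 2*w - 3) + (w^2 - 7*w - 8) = 2*w^2 - 9*w - 11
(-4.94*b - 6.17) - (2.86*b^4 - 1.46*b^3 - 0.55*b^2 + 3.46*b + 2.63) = -2.86*b^4 + 1.46*b^3 + 0.55*b^2 - 8.4*b - 8.8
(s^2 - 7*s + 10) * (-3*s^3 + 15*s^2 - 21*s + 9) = -3*s^5 + 36*s^4 - 156*s^3 + 306*s^2 - 273*s + 90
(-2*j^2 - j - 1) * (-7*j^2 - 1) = 14*j^4 + 7*j^3 + 9*j^2 + j + 1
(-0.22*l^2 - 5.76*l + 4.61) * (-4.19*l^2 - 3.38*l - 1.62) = 0.9218*l^4 + 24.878*l^3 + 0.509299999999995*l^2 - 6.2506*l - 7.4682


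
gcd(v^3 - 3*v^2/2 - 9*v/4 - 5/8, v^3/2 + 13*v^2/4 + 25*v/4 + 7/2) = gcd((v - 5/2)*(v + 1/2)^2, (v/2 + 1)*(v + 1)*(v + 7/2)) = 1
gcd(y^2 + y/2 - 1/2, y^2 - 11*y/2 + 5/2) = y - 1/2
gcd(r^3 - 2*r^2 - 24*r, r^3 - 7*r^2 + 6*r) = r^2 - 6*r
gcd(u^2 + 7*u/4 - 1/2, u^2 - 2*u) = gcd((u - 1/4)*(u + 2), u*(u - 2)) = 1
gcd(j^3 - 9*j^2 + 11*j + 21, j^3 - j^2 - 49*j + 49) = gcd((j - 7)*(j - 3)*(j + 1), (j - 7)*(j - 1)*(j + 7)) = j - 7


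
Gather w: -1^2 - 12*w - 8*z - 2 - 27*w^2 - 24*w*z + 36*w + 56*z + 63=-27*w^2 + w*(24 - 24*z) + 48*z + 60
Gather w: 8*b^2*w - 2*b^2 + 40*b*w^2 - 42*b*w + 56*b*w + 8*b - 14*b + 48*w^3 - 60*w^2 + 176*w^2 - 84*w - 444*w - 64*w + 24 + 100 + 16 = -2*b^2 - 6*b + 48*w^3 + w^2*(40*b + 116) + w*(8*b^2 + 14*b - 592) + 140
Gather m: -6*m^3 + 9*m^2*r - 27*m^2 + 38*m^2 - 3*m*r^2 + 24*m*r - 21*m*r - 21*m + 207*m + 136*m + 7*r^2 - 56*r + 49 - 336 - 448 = -6*m^3 + m^2*(9*r + 11) + m*(-3*r^2 + 3*r + 322) + 7*r^2 - 56*r - 735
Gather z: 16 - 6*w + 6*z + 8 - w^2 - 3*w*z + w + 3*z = -w^2 - 5*w + z*(9 - 3*w) + 24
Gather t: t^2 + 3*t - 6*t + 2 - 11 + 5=t^2 - 3*t - 4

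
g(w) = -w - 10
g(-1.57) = -8.43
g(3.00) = -13.00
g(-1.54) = -8.46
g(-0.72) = -9.28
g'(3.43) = -1.00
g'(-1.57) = -1.00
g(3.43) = -13.43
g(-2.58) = -7.42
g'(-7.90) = -1.00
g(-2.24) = -7.76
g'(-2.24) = -1.00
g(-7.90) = -2.10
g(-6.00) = -4.00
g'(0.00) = -1.00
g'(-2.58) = -1.00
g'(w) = -1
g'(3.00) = -1.00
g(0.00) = -10.00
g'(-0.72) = -1.00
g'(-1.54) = -1.00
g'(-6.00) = -1.00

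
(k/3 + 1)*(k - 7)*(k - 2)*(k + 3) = k^4/3 - k^3 - 31*k^2/3 + k + 42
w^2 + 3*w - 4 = (w - 1)*(w + 4)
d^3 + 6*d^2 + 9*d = d*(d + 3)^2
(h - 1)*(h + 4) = h^2 + 3*h - 4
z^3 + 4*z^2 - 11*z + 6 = (z - 1)^2*(z + 6)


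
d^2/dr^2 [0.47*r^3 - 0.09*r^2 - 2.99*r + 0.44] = 2.82*r - 0.18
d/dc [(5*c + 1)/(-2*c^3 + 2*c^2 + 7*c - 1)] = 4*(5*c^3 - c^2 - c - 3)/(4*c^6 - 8*c^5 - 24*c^4 + 32*c^3 + 45*c^2 - 14*c + 1)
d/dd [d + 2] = 1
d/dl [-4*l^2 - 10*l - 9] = -8*l - 10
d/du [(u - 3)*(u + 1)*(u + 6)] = 3*u^2 + 8*u - 15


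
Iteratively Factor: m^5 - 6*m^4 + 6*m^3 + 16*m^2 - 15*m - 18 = (m - 2)*(m^4 - 4*m^3 - 2*m^2 + 12*m + 9) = (m - 3)*(m - 2)*(m^3 - m^2 - 5*m - 3) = (m - 3)^2*(m - 2)*(m^2 + 2*m + 1) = (m - 3)^2*(m - 2)*(m + 1)*(m + 1)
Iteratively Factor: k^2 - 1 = (k + 1)*(k - 1)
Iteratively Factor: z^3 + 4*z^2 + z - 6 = (z + 2)*(z^2 + 2*z - 3) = (z - 1)*(z + 2)*(z + 3)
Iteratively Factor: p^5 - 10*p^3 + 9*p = (p + 1)*(p^4 - p^3 - 9*p^2 + 9*p) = (p - 1)*(p + 1)*(p^3 - 9*p) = (p - 1)*(p + 1)*(p + 3)*(p^2 - 3*p) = p*(p - 1)*(p + 1)*(p + 3)*(p - 3)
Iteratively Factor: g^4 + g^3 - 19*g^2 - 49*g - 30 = (g + 2)*(g^3 - g^2 - 17*g - 15) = (g - 5)*(g + 2)*(g^2 + 4*g + 3) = (g - 5)*(g + 1)*(g + 2)*(g + 3)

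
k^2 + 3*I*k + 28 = (k - 4*I)*(k + 7*I)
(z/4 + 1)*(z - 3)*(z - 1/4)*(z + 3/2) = z^4/4 + 9*z^3/16 - 89*z^2/32 - 123*z/32 + 9/8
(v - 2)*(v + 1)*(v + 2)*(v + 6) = v^4 + 7*v^3 + 2*v^2 - 28*v - 24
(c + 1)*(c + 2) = c^2 + 3*c + 2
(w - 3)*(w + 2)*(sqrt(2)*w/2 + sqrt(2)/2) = sqrt(2)*w^3/2 - 7*sqrt(2)*w/2 - 3*sqrt(2)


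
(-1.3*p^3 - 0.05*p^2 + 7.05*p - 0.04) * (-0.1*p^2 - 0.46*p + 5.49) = 0.13*p^5 + 0.603*p^4 - 7.819*p^3 - 3.5135*p^2 + 38.7229*p - 0.2196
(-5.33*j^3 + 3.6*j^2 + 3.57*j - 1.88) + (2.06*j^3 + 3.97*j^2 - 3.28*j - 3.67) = -3.27*j^3 + 7.57*j^2 + 0.29*j - 5.55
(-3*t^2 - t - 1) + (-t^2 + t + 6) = 5 - 4*t^2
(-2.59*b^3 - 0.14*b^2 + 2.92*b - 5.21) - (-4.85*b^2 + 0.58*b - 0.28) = -2.59*b^3 + 4.71*b^2 + 2.34*b - 4.93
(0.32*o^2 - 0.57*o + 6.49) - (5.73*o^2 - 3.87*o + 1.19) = -5.41*o^2 + 3.3*o + 5.3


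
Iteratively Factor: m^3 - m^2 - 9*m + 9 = (m - 3)*(m^2 + 2*m - 3) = (m - 3)*(m + 3)*(m - 1)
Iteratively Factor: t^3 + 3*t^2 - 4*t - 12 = (t - 2)*(t^2 + 5*t + 6) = (t - 2)*(t + 3)*(t + 2)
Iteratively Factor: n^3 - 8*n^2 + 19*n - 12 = (n - 4)*(n^2 - 4*n + 3) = (n - 4)*(n - 1)*(n - 3)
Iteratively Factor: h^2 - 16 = (h + 4)*(h - 4)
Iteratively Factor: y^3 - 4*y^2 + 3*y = (y - 3)*(y^2 - y) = y*(y - 3)*(y - 1)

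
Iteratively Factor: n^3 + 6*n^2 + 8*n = (n + 2)*(n^2 + 4*n) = n*(n + 2)*(n + 4)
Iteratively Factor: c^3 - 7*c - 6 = (c + 2)*(c^2 - 2*c - 3) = (c + 1)*(c + 2)*(c - 3)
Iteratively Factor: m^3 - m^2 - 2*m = (m)*(m^2 - m - 2) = m*(m - 2)*(m + 1)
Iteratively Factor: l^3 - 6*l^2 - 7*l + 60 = (l + 3)*(l^2 - 9*l + 20) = (l - 4)*(l + 3)*(l - 5)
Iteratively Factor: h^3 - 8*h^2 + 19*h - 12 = (h - 1)*(h^2 - 7*h + 12) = (h - 4)*(h - 1)*(h - 3)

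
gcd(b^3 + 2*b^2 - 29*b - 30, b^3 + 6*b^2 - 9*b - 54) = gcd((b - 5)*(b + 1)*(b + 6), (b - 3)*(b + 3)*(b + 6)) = b + 6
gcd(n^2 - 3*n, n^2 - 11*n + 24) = n - 3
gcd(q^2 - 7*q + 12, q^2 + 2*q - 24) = q - 4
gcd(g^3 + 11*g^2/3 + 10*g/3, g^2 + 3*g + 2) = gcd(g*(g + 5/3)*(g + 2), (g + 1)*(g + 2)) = g + 2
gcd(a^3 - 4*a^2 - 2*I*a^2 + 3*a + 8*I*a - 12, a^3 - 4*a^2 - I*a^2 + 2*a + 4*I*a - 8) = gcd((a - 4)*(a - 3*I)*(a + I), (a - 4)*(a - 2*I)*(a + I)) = a^2 + a*(-4 + I) - 4*I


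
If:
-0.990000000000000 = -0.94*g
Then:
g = 1.05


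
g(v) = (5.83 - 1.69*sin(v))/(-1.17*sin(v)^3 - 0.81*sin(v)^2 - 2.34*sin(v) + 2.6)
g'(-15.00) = -0.55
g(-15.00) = 1.69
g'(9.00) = -7.32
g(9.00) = 3.62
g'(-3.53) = -6.04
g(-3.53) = 3.38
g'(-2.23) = -0.47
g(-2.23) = 1.58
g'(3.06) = -1.75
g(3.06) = 2.37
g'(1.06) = 20.64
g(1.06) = -5.22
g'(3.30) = -0.93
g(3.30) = 2.06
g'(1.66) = -1.05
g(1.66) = -2.45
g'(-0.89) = 0.48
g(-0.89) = 1.60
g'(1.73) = -2.00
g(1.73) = -2.56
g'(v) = (5.83 - 1.69*sin(v))*(3.51*sin(v)^2*cos(v) + 1.62*sin(v)*cos(v) + 2.34*cos(v))/(-1.17*sin(v)^3 - 0.81*sin(v)^2 - 2.34*sin(v) + 2.6)^2 - 1.69*cos(v)/(-1.17*sin(v)^3 - 0.81*sin(v)^2 - 2.34*sin(v) + 2.6)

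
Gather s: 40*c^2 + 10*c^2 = 50*c^2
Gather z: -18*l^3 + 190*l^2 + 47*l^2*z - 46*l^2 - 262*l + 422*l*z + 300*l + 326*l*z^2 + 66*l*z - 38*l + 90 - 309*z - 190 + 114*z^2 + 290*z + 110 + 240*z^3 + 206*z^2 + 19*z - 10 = -18*l^3 + 144*l^2 + 240*z^3 + z^2*(326*l + 320) + z*(47*l^2 + 488*l)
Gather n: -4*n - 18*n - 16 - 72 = -22*n - 88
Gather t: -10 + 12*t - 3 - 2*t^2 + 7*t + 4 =-2*t^2 + 19*t - 9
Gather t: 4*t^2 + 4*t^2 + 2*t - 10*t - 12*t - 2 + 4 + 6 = 8*t^2 - 20*t + 8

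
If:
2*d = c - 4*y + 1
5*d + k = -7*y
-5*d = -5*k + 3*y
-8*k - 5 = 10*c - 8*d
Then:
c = -91/146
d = -95/292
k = -25/146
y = 75/292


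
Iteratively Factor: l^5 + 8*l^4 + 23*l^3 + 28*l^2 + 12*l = (l)*(l^4 + 8*l^3 + 23*l^2 + 28*l + 12) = l*(l + 3)*(l^3 + 5*l^2 + 8*l + 4) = l*(l + 1)*(l + 3)*(l^2 + 4*l + 4) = l*(l + 1)*(l + 2)*(l + 3)*(l + 2)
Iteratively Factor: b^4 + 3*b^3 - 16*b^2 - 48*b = (b + 3)*(b^3 - 16*b) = b*(b + 3)*(b^2 - 16) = b*(b + 3)*(b + 4)*(b - 4)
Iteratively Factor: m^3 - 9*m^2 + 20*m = (m - 5)*(m^2 - 4*m) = (m - 5)*(m - 4)*(m)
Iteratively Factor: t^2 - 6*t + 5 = (t - 5)*(t - 1)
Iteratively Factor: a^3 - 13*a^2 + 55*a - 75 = (a - 3)*(a^2 - 10*a + 25) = (a - 5)*(a - 3)*(a - 5)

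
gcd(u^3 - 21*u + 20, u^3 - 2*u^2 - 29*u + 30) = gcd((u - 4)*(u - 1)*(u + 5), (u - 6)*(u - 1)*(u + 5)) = u^2 + 4*u - 5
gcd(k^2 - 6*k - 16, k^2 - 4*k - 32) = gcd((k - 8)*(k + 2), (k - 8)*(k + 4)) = k - 8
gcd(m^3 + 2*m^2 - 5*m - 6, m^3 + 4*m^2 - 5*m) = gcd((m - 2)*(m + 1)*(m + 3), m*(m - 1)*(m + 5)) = 1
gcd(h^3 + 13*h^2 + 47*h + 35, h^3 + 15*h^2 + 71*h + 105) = h^2 + 12*h + 35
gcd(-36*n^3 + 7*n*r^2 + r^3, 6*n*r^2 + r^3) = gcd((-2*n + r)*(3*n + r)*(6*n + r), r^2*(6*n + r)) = 6*n + r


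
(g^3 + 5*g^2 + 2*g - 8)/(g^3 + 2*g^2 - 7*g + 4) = (g + 2)/(g - 1)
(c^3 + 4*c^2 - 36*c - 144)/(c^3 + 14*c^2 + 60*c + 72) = (c^2 - 2*c - 24)/(c^2 + 8*c + 12)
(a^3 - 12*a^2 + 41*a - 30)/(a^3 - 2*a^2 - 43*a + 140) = (a^2 - 7*a + 6)/(a^2 + 3*a - 28)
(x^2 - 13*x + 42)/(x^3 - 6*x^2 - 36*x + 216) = (x - 7)/(x^2 - 36)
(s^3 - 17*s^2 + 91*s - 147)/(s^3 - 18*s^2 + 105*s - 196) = (s - 3)/(s - 4)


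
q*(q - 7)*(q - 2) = q^3 - 9*q^2 + 14*q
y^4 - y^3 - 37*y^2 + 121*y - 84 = (y - 4)*(y - 3)*(y - 1)*(y + 7)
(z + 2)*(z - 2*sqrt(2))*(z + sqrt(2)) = z^3 - sqrt(2)*z^2 + 2*z^2 - 4*z - 2*sqrt(2)*z - 8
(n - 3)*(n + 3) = n^2 - 9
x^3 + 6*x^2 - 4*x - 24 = (x - 2)*(x + 2)*(x + 6)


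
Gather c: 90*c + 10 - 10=90*c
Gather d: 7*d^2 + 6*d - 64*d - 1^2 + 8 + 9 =7*d^2 - 58*d + 16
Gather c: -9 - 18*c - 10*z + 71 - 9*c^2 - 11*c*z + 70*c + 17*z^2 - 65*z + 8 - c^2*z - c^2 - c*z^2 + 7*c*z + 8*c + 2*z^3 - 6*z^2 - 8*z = c^2*(-z - 10) + c*(-z^2 - 4*z + 60) + 2*z^3 + 11*z^2 - 83*z + 70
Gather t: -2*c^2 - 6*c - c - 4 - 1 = -2*c^2 - 7*c - 5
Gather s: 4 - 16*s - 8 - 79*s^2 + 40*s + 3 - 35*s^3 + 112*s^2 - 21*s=-35*s^3 + 33*s^2 + 3*s - 1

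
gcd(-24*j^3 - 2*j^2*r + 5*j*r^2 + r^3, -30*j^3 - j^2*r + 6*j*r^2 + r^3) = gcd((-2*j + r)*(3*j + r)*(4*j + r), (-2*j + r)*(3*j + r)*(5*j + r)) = -6*j^2 + j*r + r^2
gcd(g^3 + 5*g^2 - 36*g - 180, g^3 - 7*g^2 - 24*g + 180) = g^2 - g - 30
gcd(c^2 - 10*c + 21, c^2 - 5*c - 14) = c - 7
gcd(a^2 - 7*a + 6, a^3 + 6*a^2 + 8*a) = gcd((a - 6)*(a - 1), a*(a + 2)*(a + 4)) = 1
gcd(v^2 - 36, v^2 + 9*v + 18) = v + 6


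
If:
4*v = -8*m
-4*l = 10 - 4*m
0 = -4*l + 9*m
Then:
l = -9/2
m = -2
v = 4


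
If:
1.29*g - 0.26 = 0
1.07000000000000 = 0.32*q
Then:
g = 0.20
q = 3.34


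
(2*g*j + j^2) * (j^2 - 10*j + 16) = 2*g*j^3 - 20*g*j^2 + 32*g*j + j^4 - 10*j^3 + 16*j^2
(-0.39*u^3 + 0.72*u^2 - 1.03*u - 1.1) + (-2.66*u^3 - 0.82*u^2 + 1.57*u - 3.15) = -3.05*u^3 - 0.1*u^2 + 0.54*u - 4.25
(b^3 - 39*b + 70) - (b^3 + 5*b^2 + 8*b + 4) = -5*b^2 - 47*b + 66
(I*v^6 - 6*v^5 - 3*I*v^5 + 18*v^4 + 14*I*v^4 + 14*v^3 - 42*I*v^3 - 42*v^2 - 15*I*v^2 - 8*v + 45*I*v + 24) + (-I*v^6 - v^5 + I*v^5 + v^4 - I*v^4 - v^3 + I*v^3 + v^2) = -7*v^5 - 2*I*v^5 + 19*v^4 + 13*I*v^4 + 13*v^3 - 41*I*v^3 - 41*v^2 - 15*I*v^2 - 8*v + 45*I*v + 24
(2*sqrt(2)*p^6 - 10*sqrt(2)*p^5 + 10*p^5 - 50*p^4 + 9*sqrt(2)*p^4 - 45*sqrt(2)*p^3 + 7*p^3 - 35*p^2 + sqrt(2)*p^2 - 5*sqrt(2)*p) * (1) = 2*sqrt(2)*p^6 - 10*sqrt(2)*p^5 + 10*p^5 - 50*p^4 + 9*sqrt(2)*p^4 - 45*sqrt(2)*p^3 + 7*p^3 - 35*p^2 + sqrt(2)*p^2 - 5*sqrt(2)*p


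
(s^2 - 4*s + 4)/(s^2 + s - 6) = (s - 2)/(s + 3)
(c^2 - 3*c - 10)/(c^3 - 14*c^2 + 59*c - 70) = (c + 2)/(c^2 - 9*c + 14)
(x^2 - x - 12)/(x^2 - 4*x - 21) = (x - 4)/(x - 7)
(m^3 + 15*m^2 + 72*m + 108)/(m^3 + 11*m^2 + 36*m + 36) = (m + 6)/(m + 2)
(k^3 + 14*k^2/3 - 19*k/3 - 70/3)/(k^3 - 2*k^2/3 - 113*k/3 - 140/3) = (3*k^2 - k - 14)/(3*k^2 - 17*k - 28)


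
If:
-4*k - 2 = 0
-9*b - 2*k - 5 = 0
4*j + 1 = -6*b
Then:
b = -4/9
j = 5/12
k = -1/2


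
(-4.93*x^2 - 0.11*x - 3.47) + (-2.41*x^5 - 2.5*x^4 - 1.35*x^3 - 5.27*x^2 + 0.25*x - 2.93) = -2.41*x^5 - 2.5*x^4 - 1.35*x^3 - 10.2*x^2 + 0.14*x - 6.4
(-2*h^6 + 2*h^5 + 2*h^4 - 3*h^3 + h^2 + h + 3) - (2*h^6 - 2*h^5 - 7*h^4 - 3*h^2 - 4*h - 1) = -4*h^6 + 4*h^5 + 9*h^4 - 3*h^3 + 4*h^2 + 5*h + 4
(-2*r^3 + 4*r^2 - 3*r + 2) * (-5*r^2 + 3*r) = 10*r^5 - 26*r^4 + 27*r^3 - 19*r^2 + 6*r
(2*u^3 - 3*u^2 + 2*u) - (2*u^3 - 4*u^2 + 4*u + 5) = u^2 - 2*u - 5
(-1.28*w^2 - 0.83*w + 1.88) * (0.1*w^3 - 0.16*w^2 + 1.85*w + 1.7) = -0.128*w^5 + 0.1218*w^4 - 2.0472*w^3 - 4.0123*w^2 + 2.067*w + 3.196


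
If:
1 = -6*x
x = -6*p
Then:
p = 1/36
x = -1/6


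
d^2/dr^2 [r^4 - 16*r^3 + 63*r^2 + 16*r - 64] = 12*r^2 - 96*r + 126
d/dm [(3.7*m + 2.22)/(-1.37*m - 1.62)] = (-4.045062*m - 4.783212)/(1.37*m + 1.62)^3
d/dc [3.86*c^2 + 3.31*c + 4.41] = 7.72*c + 3.31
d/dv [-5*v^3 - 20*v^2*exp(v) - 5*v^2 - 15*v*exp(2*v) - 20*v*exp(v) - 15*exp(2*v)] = -20*v^2*exp(v) - 15*v^2 - 30*v*exp(2*v) - 60*v*exp(v) - 10*v - 45*exp(2*v) - 20*exp(v)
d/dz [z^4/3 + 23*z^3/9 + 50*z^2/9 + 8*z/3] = 4*z^3/3 + 23*z^2/3 + 100*z/9 + 8/3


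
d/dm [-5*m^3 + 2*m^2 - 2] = m*(4 - 15*m)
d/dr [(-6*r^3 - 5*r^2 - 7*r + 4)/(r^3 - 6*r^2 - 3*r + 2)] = (41*r^4 + 50*r^3 - 75*r^2 + 28*r - 2)/(r^6 - 12*r^5 + 30*r^4 + 40*r^3 - 15*r^2 - 12*r + 4)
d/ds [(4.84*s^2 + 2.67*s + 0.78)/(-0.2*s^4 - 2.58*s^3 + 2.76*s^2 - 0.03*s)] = (1.936*s^5 + 14.0892*s^4 + 14.4012*s^3 - 1.4772*s^2 - 4.3056*s + 0.0234)/(s^2*(0.04*s^6 + 1.032*s^5 + 5.5524*s^4 - 14.2296*s^3 + 7.7724*s^2 - 0.1656*s + 0.0009))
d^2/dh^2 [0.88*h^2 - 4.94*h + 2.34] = 1.76000000000000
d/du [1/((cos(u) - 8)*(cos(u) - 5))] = (2*cos(u) - 13)*sin(u)/((cos(u) - 8)^2*(cos(u) - 5)^2)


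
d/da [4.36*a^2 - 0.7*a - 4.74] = 8.72*a - 0.7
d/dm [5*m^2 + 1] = 10*m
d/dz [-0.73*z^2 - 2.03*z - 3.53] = -1.46*z - 2.03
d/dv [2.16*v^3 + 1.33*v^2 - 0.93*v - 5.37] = 6.48*v^2 + 2.66*v - 0.93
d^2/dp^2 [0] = 0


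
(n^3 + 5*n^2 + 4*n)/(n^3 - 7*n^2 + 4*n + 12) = n*(n + 4)/(n^2 - 8*n + 12)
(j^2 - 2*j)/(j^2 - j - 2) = j/(j + 1)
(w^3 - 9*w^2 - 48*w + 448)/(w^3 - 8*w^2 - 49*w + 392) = (w - 8)/(w - 7)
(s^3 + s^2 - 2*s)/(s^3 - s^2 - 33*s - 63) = s*(-s^2 - s + 2)/(-s^3 + s^2 + 33*s + 63)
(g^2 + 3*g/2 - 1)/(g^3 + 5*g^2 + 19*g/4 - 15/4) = 2*(g + 2)/(2*g^2 + 11*g + 15)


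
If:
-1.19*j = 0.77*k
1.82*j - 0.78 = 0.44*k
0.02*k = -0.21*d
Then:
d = 0.05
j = 0.31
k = -0.48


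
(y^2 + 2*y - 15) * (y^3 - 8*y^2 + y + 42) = y^5 - 6*y^4 - 30*y^3 + 164*y^2 + 69*y - 630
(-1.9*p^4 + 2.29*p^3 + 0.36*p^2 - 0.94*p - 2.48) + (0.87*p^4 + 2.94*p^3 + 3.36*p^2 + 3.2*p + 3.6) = -1.03*p^4 + 5.23*p^3 + 3.72*p^2 + 2.26*p + 1.12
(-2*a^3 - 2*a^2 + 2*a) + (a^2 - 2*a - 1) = -2*a^3 - a^2 - 1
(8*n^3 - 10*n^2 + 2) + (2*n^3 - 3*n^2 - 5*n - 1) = 10*n^3 - 13*n^2 - 5*n + 1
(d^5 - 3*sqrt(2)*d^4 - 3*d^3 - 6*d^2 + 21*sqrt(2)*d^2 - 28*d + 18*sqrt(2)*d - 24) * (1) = d^5 - 3*sqrt(2)*d^4 - 3*d^3 - 6*d^2 + 21*sqrt(2)*d^2 - 28*d + 18*sqrt(2)*d - 24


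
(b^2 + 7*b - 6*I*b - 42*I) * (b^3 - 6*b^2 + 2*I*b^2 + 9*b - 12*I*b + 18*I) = b^5 + b^4 - 4*I*b^4 - 21*b^3 - 4*I*b^3 + 75*b^2 + 132*I*b^2 - 396*b - 252*I*b + 756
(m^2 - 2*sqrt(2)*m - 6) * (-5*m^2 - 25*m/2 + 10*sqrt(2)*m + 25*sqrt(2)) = -5*m^4 - 25*m^3/2 + 20*sqrt(2)*m^3 - 10*m^2 + 50*sqrt(2)*m^2 - 60*sqrt(2)*m - 25*m - 150*sqrt(2)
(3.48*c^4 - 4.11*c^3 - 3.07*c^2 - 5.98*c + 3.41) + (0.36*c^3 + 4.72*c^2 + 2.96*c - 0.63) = 3.48*c^4 - 3.75*c^3 + 1.65*c^2 - 3.02*c + 2.78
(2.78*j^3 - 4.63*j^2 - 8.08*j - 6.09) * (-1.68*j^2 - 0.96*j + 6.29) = -4.6704*j^5 + 5.1096*j^4 + 35.5054*j^3 - 11.1347*j^2 - 44.9768*j - 38.3061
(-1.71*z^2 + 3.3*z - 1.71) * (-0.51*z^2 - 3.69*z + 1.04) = 0.8721*z^4 + 4.6269*z^3 - 13.0833*z^2 + 9.7419*z - 1.7784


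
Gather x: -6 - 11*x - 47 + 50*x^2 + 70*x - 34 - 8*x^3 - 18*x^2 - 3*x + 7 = -8*x^3 + 32*x^2 + 56*x - 80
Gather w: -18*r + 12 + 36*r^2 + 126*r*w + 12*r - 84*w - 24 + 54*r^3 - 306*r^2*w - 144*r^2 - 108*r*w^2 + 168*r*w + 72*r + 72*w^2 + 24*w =54*r^3 - 108*r^2 + 66*r + w^2*(72 - 108*r) + w*(-306*r^2 + 294*r - 60) - 12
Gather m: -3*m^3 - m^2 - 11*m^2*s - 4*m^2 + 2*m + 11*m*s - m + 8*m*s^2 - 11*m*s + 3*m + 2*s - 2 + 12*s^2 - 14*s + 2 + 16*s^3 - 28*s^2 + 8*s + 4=-3*m^3 + m^2*(-11*s - 5) + m*(8*s^2 + 4) + 16*s^3 - 16*s^2 - 4*s + 4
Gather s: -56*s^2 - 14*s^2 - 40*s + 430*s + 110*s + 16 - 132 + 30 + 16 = -70*s^2 + 500*s - 70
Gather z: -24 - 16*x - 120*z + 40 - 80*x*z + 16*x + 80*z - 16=z*(-80*x - 40)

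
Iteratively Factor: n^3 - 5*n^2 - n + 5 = (n - 1)*(n^2 - 4*n - 5) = (n - 5)*(n - 1)*(n + 1)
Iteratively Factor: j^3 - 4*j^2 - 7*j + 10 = (j - 1)*(j^2 - 3*j - 10) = (j - 5)*(j - 1)*(j + 2)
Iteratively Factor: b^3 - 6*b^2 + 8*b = (b)*(b^2 - 6*b + 8) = b*(b - 4)*(b - 2)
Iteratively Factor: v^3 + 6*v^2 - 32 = (v + 4)*(v^2 + 2*v - 8) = (v - 2)*(v + 4)*(v + 4)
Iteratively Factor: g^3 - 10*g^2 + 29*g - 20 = (g - 1)*(g^2 - 9*g + 20) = (g - 4)*(g - 1)*(g - 5)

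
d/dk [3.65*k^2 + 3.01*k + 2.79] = 7.3*k + 3.01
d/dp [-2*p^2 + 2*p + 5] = 2 - 4*p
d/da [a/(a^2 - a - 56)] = (a^2 - a*(2*a - 1) - a - 56)/(-a^2 + a + 56)^2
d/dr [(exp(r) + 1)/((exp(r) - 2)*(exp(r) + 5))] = (-exp(2*r) - 2*exp(r) - 13)*exp(r)/(exp(4*r) + 6*exp(3*r) - 11*exp(2*r) - 60*exp(r) + 100)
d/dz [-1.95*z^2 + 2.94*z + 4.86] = 2.94 - 3.9*z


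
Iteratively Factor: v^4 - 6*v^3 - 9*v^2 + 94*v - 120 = (v - 5)*(v^3 - v^2 - 14*v + 24) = (v - 5)*(v - 2)*(v^2 + v - 12) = (v - 5)*(v - 3)*(v - 2)*(v + 4)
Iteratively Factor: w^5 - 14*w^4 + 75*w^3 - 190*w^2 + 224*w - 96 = (w - 3)*(w^4 - 11*w^3 + 42*w^2 - 64*w + 32) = (w - 4)*(w - 3)*(w^3 - 7*w^2 + 14*w - 8) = (w - 4)^2*(w - 3)*(w^2 - 3*w + 2) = (w - 4)^2*(w - 3)*(w - 1)*(w - 2)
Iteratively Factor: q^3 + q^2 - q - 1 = (q + 1)*(q^2 - 1) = (q + 1)^2*(q - 1)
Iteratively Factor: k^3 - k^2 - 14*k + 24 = (k + 4)*(k^2 - 5*k + 6) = (k - 3)*(k + 4)*(k - 2)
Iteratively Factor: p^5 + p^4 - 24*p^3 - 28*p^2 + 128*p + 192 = (p - 4)*(p^4 + 5*p^3 - 4*p^2 - 44*p - 48) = (p - 4)*(p + 2)*(p^3 + 3*p^2 - 10*p - 24) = (p - 4)*(p - 3)*(p + 2)*(p^2 + 6*p + 8) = (p - 4)*(p - 3)*(p + 2)*(p + 4)*(p + 2)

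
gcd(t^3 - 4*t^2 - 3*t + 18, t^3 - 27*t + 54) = t^2 - 6*t + 9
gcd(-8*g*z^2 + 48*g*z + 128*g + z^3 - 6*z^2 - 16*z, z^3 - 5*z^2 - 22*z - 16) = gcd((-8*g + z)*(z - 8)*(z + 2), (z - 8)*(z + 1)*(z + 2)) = z^2 - 6*z - 16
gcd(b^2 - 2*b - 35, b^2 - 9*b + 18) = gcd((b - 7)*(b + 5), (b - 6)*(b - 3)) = 1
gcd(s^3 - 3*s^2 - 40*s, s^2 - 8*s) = s^2 - 8*s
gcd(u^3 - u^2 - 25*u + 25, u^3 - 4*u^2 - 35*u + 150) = u - 5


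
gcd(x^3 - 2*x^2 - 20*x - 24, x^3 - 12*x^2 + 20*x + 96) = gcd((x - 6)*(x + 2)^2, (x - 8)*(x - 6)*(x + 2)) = x^2 - 4*x - 12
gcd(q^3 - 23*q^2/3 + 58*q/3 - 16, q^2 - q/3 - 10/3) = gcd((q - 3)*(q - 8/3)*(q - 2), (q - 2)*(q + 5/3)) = q - 2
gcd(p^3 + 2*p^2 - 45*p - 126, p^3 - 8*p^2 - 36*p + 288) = p + 6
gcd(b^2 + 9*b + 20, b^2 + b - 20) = b + 5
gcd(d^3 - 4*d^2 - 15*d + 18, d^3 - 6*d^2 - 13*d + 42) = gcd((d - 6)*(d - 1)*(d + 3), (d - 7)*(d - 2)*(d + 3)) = d + 3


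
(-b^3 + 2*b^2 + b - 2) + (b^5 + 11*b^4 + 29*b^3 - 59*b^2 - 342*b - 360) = b^5 + 11*b^4 + 28*b^3 - 57*b^2 - 341*b - 362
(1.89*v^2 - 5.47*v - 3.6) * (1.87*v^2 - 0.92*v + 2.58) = 3.5343*v^4 - 11.9677*v^3 + 3.1766*v^2 - 10.8006*v - 9.288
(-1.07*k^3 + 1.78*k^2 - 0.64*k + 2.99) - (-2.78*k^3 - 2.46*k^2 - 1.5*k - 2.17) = 1.71*k^3 + 4.24*k^2 + 0.86*k + 5.16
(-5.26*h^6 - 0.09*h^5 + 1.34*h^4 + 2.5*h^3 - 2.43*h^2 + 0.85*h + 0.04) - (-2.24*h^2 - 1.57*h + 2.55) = -5.26*h^6 - 0.09*h^5 + 1.34*h^4 + 2.5*h^3 - 0.19*h^2 + 2.42*h - 2.51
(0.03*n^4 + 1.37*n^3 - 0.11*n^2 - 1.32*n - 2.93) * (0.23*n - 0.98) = 0.0069*n^5 + 0.2857*n^4 - 1.3679*n^3 - 0.1958*n^2 + 0.6197*n + 2.8714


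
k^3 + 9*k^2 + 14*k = k*(k + 2)*(k + 7)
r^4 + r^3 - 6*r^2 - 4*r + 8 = (r - 2)*(r - 1)*(r + 2)^2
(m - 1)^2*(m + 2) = m^3 - 3*m + 2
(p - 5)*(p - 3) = p^2 - 8*p + 15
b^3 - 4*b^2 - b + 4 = (b - 4)*(b - 1)*(b + 1)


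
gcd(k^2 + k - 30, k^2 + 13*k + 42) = k + 6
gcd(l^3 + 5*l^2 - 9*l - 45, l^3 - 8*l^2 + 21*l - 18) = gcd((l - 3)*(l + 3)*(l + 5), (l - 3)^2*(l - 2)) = l - 3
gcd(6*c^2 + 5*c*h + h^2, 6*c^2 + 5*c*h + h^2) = 6*c^2 + 5*c*h + h^2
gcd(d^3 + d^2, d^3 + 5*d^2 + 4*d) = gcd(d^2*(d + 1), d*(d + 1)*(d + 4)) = d^2 + d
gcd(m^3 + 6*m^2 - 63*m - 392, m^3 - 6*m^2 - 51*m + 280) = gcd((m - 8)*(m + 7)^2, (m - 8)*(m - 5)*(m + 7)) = m^2 - m - 56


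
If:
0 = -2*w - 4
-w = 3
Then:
No Solution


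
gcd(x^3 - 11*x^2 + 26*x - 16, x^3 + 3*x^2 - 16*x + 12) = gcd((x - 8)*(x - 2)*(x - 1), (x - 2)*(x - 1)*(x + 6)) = x^2 - 3*x + 2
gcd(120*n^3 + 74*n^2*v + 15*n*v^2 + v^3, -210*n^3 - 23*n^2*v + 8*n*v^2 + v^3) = 6*n + v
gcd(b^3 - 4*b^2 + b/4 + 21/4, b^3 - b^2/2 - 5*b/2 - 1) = b + 1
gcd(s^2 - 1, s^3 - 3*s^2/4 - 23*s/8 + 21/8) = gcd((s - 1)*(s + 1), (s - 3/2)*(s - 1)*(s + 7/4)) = s - 1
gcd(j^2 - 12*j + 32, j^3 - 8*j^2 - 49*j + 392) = j - 8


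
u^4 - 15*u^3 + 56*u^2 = u^2*(u - 8)*(u - 7)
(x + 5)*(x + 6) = x^2 + 11*x + 30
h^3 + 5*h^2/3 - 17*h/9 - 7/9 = (h - 1)*(h + 1/3)*(h + 7/3)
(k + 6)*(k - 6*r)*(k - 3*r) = k^3 - 9*k^2*r + 6*k^2 + 18*k*r^2 - 54*k*r + 108*r^2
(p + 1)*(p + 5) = p^2 + 6*p + 5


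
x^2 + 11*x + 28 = (x + 4)*(x + 7)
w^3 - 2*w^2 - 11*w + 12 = (w - 4)*(w - 1)*(w + 3)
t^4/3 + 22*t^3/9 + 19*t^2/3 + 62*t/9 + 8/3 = (t/3 + 1)*(t + 1)*(t + 4/3)*(t + 2)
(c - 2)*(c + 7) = c^2 + 5*c - 14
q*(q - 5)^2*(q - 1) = q^4 - 11*q^3 + 35*q^2 - 25*q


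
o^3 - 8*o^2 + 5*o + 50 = (o - 5)^2*(o + 2)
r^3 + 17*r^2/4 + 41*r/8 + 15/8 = (r + 3/4)*(r + 1)*(r + 5/2)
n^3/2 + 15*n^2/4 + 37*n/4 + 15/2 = (n/2 + 1)*(n + 5/2)*(n + 3)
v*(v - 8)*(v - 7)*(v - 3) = v^4 - 18*v^3 + 101*v^2 - 168*v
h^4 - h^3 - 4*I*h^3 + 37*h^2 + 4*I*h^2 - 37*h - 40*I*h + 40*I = (h - 8*I)*(h + 5*I)*(-I*h + I)*(I*h + 1)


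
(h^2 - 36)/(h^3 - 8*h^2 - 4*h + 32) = (h^2 - 36)/(h^3 - 8*h^2 - 4*h + 32)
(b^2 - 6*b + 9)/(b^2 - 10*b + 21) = (b - 3)/(b - 7)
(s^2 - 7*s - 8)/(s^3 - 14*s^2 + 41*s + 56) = 1/(s - 7)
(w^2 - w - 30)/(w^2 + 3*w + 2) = (w^2 - w - 30)/(w^2 + 3*w + 2)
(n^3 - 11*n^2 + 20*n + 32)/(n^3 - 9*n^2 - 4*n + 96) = (n + 1)/(n + 3)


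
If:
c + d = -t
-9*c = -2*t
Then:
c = 2*t/9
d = -11*t/9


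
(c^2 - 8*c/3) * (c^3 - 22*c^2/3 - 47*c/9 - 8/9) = c^5 - 10*c^4 + 43*c^3/3 + 352*c^2/27 + 64*c/27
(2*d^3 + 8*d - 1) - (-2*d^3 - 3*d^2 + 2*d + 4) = 4*d^3 + 3*d^2 + 6*d - 5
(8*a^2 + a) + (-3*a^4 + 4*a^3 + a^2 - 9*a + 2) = -3*a^4 + 4*a^3 + 9*a^2 - 8*a + 2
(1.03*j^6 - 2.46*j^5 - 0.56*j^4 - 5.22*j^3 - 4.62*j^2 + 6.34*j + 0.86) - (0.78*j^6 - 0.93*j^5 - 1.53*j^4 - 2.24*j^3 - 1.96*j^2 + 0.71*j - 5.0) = 0.25*j^6 - 1.53*j^5 + 0.97*j^4 - 2.98*j^3 - 2.66*j^2 + 5.63*j + 5.86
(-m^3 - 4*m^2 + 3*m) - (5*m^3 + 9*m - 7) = -6*m^3 - 4*m^2 - 6*m + 7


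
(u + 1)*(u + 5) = u^2 + 6*u + 5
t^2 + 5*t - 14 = (t - 2)*(t + 7)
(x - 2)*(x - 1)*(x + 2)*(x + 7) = x^4 + 6*x^3 - 11*x^2 - 24*x + 28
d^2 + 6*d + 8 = (d + 2)*(d + 4)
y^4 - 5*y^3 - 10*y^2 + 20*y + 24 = (y - 6)*(y - 2)*(y + 1)*(y + 2)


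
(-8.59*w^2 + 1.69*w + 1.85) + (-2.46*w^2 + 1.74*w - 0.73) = -11.05*w^2 + 3.43*w + 1.12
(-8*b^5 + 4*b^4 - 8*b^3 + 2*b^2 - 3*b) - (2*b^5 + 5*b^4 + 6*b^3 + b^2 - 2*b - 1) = -10*b^5 - b^4 - 14*b^3 + b^2 - b + 1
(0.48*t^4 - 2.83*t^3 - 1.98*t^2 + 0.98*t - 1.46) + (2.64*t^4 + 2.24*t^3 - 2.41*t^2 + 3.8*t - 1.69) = 3.12*t^4 - 0.59*t^3 - 4.39*t^2 + 4.78*t - 3.15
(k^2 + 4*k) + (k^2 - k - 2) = 2*k^2 + 3*k - 2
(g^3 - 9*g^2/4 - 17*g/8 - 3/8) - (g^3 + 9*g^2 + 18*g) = -45*g^2/4 - 161*g/8 - 3/8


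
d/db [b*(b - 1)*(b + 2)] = 3*b^2 + 2*b - 2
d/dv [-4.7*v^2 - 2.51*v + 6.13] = -9.4*v - 2.51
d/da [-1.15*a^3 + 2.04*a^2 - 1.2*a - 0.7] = -3.45*a^2 + 4.08*a - 1.2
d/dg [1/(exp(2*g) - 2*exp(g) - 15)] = 2*(1 - exp(g))*exp(g)/(-exp(2*g) + 2*exp(g) + 15)^2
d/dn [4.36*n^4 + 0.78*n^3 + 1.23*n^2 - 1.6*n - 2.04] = 17.44*n^3 + 2.34*n^2 + 2.46*n - 1.6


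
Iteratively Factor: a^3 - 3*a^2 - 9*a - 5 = (a + 1)*(a^2 - 4*a - 5) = (a + 1)^2*(a - 5)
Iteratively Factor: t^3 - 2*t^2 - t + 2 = (t + 1)*(t^2 - 3*t + 2) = (t - 2)*(t + 1)*(t - 1)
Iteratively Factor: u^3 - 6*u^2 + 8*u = (u - 4)*(u^2 - 2*u) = u*(u - 4)*(u - 2)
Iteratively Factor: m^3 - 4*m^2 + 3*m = (m)*(m^2 - 4*m + 3) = m*(m - 3)*(m - 1)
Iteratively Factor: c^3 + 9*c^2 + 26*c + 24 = (c + 4)*(c^2 + 5*c + 6) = (c + 2)*(c + 4)*(c + 3)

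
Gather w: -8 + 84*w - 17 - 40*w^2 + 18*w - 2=-40*w^2 + 102*w - 27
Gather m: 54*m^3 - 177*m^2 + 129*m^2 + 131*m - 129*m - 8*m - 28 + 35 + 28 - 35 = 54*m^3 - 48*m^2 - 6*m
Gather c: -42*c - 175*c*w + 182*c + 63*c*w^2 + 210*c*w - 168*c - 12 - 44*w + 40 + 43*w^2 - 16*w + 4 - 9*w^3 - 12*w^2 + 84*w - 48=c*(63*w^2 + 35*w - 28) - 9*w^3 + 31*w^2 + 24*w - 16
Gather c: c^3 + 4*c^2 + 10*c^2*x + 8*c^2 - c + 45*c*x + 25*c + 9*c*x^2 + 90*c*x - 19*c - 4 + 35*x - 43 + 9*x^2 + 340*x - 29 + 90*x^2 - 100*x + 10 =c^3 + c^2*(10*x + 12) + c*(9*x^2 + 135*x + 5) + 99*x^2 + 275*x - 66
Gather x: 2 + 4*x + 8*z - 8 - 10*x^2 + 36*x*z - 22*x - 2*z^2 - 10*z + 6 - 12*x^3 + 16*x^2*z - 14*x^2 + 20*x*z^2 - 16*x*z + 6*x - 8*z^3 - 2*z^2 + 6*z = -12*x^3 + x^2*(16*z - 24) + x*(20*z^2 + 20*z - 12) - 8*z^3 - 4*z^2 + 4*z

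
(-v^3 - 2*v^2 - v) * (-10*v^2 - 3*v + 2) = 10*v^5 + 23*v^4 + 14*v^3 - v^2 - 2*v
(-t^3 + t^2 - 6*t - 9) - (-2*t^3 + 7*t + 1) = t^3 + t^2 - 13*t - 10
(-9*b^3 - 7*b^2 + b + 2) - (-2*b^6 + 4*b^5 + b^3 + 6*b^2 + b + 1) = 2*b^6 - 4*b^5 - 10*b^3 - 13*b^2 + 1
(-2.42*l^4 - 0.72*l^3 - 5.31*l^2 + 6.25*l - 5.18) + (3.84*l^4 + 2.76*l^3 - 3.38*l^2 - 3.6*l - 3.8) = 1.42*l^4 + 2.04*l^3 - 8.69*l^2 + 2.65*l - 8.98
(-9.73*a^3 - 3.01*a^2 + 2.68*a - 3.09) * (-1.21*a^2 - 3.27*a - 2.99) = 11.7733*a^5 + 35.4592*a^4 + 35.6926*a^3 + 3.9752*a^2 + 2.0911*a + 9.2391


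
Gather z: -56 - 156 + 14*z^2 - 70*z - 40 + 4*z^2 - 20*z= 18*z^2 - 90*z - 252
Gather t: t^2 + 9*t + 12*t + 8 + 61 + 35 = t^2 + 21*t + 104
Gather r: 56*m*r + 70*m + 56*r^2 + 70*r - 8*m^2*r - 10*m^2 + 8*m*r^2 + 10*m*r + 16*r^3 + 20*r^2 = -10*m^2 + 70*m + 16*r^3 + r^2*(8*m + 76) + r*(-8*m^2 + 66*m + 70)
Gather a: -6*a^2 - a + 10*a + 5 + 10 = -6*a^2 + 9*a + 15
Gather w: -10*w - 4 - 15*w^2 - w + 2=-15*w^2 - 11*w - 2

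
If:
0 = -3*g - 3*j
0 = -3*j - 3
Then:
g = 1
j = -1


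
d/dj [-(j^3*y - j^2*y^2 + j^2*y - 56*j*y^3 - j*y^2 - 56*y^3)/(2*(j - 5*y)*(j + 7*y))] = y*(-j^2 + 10*j*y - 40*y^2 - 3*y)/(2*(j^2 - 10*j*y + 25*y^2))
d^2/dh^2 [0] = 0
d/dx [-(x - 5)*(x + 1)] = 4 - 2*x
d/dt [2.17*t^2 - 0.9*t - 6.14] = 4.34*t - 0.9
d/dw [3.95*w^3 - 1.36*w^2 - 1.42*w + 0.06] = 11.85*w^2 - 2.72*w - 1.42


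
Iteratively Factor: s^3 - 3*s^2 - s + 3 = (s - 1)*(s^2 - 2*s - 3) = (s - 1)*(s + 1)*(s - 3)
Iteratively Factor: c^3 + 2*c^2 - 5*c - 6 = (c + 3)*(c^2 - c - 2) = (c - 2)*(c + 3)*(c + 1)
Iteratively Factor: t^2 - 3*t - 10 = (t + 2)*(t - 5)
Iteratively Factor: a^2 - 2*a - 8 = (a + 2)*(a - 4)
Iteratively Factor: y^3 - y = (y)*(y^2 - 1) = y*(y - 1)*(y + 1)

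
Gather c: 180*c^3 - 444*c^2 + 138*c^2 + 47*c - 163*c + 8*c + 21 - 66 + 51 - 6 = 180*c^3 - 306*c^2 - 108*c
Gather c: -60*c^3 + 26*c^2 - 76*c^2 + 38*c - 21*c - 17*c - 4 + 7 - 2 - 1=-60*c^3 - 50*c^2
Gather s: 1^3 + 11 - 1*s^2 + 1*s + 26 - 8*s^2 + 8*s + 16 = -9*s^2 + 9*s + 54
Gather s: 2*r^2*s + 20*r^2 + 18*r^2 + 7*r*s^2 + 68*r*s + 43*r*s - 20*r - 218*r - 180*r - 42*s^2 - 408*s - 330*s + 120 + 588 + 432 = 38*r^2 - 418*r + s^2*(7*r - 42) + s*(2*r^2 + 111*r - 738) + 1140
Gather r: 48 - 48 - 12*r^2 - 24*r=-12*r^2 - 24*r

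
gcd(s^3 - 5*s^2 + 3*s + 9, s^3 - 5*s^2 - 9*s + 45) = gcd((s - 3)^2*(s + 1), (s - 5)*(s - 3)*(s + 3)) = s - 3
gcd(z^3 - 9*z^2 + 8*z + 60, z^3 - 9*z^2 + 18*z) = z - 6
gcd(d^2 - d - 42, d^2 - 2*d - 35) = d - 7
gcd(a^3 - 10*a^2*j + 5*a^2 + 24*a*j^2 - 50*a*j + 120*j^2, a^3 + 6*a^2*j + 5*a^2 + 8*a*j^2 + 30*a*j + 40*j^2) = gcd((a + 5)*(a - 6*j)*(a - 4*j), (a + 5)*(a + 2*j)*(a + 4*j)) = a + 5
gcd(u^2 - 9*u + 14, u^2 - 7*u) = u - 7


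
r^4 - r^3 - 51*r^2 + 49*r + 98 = (r - 7)*(r - 2)*(r + 1)*(r + 7)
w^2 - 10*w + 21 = (w - 7)*(w - 3)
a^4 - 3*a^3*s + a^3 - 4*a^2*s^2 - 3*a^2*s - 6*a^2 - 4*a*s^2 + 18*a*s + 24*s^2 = (a - 2)*(a + 3)*(a - 4*s)*(a + s)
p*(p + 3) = p^2 + 3*p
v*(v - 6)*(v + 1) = v^3 - 5*v^2 - 6*v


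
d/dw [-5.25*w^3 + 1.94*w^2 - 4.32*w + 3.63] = -15.75*w^2 + 3.88*w - 4.32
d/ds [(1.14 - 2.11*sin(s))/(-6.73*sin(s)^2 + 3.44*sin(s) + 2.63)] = (-14.2003*sin(s)^2 + 15.3444*sin(s) - 9.4709)*cos(s)/(45.2929*sin(s)^4 - 46.3024*sin(s)^3 - 23.5662*sin(s)^2 + 18.0944*sin(s) + 6.9169)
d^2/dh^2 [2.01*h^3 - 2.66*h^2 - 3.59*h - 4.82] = 12.06*h - 5.32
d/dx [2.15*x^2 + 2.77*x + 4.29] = 4.3*x + 2.77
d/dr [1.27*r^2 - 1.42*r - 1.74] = 2.54*r - 1.42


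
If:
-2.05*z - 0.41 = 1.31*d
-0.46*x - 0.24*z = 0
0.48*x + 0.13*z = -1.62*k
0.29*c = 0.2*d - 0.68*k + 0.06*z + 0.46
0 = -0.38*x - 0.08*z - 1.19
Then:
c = -9.16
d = -16.06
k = 0.75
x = -5.25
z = 10.06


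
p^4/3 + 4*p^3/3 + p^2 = p^2*(p/3 + 1)*(p + 1)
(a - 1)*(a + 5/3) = a^2 + 2*a/3 - 5/3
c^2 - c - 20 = (c - 5)*(c + 4)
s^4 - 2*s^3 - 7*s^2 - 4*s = s*(s - 4)*(s + 1)^2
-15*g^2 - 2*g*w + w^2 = (-5*g + w)*(3*g + w)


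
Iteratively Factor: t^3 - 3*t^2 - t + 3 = (t - 1)*(t^2 - 2*t - 3) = (t - 3)*(t - 1)*(t + 1)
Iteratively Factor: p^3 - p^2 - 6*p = (p - 3)*(p^2 + 2*p) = p*(p - 3)*(p + 2)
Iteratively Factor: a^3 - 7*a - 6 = (a - 3)*(a^2 + 3*a + 2) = (a - 3)*(a + 1)*(a + 2)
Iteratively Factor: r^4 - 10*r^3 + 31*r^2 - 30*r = (r - 2)*(r^3 - 8*r^2 + 15*r) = (r - 5)*(r - 2)*(r^2 - 3*r) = (r - 5)*(r - 3)*(r - 2)*(r)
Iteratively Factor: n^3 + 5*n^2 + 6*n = (n + 3)*(n^2 + 2*n) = n*(n + 3)*(n + 2)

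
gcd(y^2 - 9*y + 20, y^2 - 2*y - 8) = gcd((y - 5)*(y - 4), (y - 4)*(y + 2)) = y - 4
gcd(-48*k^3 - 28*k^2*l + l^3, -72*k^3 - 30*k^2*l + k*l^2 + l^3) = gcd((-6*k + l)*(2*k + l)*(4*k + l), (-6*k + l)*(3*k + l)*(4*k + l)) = 24*k^2 + 2*k*l - l^2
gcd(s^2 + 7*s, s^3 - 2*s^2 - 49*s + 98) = s + 7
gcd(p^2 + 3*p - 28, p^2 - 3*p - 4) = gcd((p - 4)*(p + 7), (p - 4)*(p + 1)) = p - 4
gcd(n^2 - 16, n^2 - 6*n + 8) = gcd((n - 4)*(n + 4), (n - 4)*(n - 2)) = n - 4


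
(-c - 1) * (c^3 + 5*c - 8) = -c^4 - c^3 - 5*c^2 + 3*c + 8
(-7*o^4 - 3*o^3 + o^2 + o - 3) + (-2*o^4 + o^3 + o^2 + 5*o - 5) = -9*o^4 - 2*o^3 + 2*o^2 + 6*o - 8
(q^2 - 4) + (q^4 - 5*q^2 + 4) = q^4 - 4*q^2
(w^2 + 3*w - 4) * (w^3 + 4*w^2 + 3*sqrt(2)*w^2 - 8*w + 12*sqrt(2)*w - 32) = w^5 + 3*sqrt(2)*w^4 + 7*w^4 + 21*sqrt(2)*w^3 - 72*w^2 + 24*sqrt(2)*w^2 - 48*sqrt(2)*w - 64*w + 128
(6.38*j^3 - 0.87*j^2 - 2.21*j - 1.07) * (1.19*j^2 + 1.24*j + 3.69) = 7.5922*j^5 + 6.8759*j^4 + 19.8335*j^3 - 7.224*j^2 - 9.4817*j - 3.9483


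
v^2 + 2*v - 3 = (v - 1)*(v + 3)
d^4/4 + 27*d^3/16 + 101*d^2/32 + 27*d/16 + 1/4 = (d/4 + 1/2)*(d + 1/4)*(d + 1/2)*(d + 4)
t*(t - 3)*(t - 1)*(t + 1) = t^4 - 3*t^3 - t^2 + 3*t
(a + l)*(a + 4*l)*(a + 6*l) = a^3 + 11*a^2*l + 34*a*l^2 + 24*l^3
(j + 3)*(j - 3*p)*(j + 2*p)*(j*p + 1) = j^4*p - j^3*p^2 + 3*j^3*p + j^3 - 6*j^2*p^3 - 3*j^2*p^2 - j^2*p + 3*j^2 - 18*j*p^3 - 6*j*p^2 - 3*j*p - 18*p^2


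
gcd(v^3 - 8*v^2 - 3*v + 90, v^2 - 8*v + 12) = v - 6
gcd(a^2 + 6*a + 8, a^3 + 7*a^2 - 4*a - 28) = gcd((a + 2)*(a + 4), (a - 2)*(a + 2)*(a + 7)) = a + 2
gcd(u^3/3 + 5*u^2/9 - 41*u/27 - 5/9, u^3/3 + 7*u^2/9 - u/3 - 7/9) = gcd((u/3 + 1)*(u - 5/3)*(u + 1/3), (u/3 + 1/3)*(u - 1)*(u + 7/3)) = 1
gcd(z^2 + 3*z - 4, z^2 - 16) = z + 4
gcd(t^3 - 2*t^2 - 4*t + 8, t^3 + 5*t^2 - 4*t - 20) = t^2 - 4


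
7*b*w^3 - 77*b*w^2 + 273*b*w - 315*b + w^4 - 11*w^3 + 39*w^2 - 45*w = (7*b + w)*(w - 5)*(w - 3)^2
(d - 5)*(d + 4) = d^2 - d - 20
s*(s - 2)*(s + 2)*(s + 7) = s^4 + 7*s^3 - 4*s^2 - 28*s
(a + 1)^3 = a^3 + 3*a^2 + 3*a + 1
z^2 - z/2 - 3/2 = (z - 3/2)*(z + 1)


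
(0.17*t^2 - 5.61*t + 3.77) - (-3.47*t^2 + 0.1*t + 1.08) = 3.64*t^2 - 5.71*t + 2.69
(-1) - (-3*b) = 3*b - 1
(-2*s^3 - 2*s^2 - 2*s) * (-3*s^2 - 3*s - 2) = 6*s^5 + 12*s^4 + 16*s^3 + 10*s^2 + 4*s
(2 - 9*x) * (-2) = 18*x - 4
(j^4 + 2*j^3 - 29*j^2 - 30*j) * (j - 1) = j^5 + j^4 - 31*j^3 - j^2 + 30*j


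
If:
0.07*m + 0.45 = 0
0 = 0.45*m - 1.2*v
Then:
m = -6.43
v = -2.41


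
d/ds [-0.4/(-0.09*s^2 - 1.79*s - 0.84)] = (-0.072*s - 0.716)/(0.09*s^2 + 1.79*s + 0.84)^2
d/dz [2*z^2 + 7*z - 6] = 4*z + 7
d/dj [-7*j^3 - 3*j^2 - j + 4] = -21*j^2 - 6*j - 1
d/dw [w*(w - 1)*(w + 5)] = 3*w^2 + 8*w - 5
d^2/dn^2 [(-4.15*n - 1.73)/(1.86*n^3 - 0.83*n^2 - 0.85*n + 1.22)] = (-86.14404*n^5 - 33.380676*n^4 + 23.892214*n^3 + 122.266158*n^2 - 8.982534*n - 14.610546)/(6.434856*n^9 - 8.614404*n^8 - 4.977918*n^7 + 19.963729*n^6 - 9.025761*n^5 - 10.850571*n^4 + 12.855407*n^3 - 1.061766*n^2 - 3.79542*n + 1.815848)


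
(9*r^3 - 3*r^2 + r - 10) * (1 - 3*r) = -27*r^4 + 18*r^3 - 6*r^2 + 31*r - 10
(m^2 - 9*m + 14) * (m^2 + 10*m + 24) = m^4 + m^3 - 52*m^2 - 76*m + 336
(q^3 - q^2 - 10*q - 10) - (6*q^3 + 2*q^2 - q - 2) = -5*q^3 - 3*q^2 - 9*q - 8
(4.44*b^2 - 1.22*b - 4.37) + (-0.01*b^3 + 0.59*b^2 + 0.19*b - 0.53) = -0.01*b^3 + 5.03*b^2 - 1.03*b - 4.9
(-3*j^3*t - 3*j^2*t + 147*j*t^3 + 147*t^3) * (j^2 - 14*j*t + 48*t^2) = -3*j^5*t + 42*j^4*t^2 - 3*j^4*t + 3*j^3*t^3 + 42*j^3*t^2 - 2058*j^2*t^4 + 3*j^2*t^3 + 7056*j*t^5 - 2058*j*t^4 + 7056*t^5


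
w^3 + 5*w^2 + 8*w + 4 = (w + 1)*(w + 2)^2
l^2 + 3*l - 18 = (l - 3)*(l + 6)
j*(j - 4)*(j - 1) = j^3 - 5*j^2 + 4*j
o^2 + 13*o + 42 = (o + 6)*(o + 7)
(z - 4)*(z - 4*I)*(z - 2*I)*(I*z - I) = I*z^4 + 6*z^3 - 5*I*z^3 - 30*z^2 - 4*I*z^2 + 24*z + 40*I*z - 32*I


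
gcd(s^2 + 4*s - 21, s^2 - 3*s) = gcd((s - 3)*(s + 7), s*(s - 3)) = s - 3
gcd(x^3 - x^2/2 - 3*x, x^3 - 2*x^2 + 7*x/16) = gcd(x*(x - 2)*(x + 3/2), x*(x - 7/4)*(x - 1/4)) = x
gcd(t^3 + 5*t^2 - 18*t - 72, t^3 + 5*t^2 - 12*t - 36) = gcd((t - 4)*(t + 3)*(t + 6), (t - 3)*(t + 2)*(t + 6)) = t + 6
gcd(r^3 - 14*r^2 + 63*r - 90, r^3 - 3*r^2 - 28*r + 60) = r - 6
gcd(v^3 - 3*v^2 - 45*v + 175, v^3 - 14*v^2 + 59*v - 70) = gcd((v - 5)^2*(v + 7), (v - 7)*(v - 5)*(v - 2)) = v - 5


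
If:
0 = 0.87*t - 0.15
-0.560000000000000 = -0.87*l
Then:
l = 0.64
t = 0.17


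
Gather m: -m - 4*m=-5*m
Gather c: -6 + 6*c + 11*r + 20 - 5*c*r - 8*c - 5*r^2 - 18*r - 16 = c*(-5*r - 2) - 5*r^2 - 7*r - 2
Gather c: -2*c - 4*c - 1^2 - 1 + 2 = -6*c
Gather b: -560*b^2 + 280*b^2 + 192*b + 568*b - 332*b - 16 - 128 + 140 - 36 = -280*b^2 + 428*b - 40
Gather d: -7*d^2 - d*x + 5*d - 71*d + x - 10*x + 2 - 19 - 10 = -7*d^2 + d*(-x - 66) - 9*x - 27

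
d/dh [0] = 0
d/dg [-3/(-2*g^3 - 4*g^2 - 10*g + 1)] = 6*(-3*g^2 - 4*g - 5)/(2*g^3 + 4*g^2 + 10*g - 1)^2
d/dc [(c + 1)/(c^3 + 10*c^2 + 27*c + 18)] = (-2*c - 9)/(c^4 + 18*c^3 + 117*c^2 + 324*c + 324)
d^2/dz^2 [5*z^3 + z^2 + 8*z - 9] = 30*z + 2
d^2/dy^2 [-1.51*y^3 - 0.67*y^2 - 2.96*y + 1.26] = -9.06*y - 1.34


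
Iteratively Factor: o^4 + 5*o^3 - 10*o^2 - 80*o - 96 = (o + 2)*(o^3 + 3*o^2 - 16*o - 48) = (o + 2)*(o + 3)*(o^2 - 16) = (o + 2)*(o + 3)*(o + 4)*(o - 4)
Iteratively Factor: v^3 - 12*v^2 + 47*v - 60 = (v - 5)*(v^2 - 7*v + 12) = (v - 5)*(v - 3)*(v - 4)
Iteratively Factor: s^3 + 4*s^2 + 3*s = (s + 3)*(s^2 + s) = s*(s + 3)*(s + 1)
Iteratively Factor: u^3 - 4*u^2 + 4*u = (u - 2)*(u^2 - 2*u) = u*(u - 2)*(u - 2)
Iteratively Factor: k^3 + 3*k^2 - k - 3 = (k - 1)*(k^2 + 4*k + 3) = (k - 1)*(k + 3)*(k + 1)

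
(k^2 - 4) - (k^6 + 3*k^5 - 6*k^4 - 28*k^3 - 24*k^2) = -k^6 - 3*k^5 + 6*k^4 + 28*k^3 + 25*k^2 - 4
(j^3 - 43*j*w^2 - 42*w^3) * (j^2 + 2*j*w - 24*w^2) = j^5 + 2*j^4*w - 67*j^3*w^2 - 128*j^2*w^3 + 948*j*w^4 + 1008*w^5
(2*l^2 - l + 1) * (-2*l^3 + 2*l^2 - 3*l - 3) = -4*l^5 + 6*l^4 - 10*l^3 - l^2 - 3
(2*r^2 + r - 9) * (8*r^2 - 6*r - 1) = 16*r^4 - 4*r^3 - 80*r^2 + 53*r + 9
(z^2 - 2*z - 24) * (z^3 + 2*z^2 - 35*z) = z^5 - 63*z^3 + 22*z^2 + 840*z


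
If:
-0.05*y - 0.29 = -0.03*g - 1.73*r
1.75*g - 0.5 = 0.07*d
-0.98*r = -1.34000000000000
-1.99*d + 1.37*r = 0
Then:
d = 0.94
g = 0.32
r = 1.37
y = 41.70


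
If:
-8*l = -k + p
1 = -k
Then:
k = -1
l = -p/8 - 1/8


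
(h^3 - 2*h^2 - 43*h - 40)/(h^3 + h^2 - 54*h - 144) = (h^2 + 6*h + 5)/(h^2 + 9*h + 18)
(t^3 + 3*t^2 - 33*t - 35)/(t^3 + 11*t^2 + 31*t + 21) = (t - 5)/(t + 3)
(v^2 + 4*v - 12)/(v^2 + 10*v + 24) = (v - 2)/(v + 4)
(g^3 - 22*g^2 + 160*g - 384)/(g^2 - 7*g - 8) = (g^2 - 14*g + 48)/(g + 1)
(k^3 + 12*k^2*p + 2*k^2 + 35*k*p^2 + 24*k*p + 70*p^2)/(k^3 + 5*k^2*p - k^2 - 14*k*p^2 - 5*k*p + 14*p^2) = (-k^2 - 5*k*p - 2*k - 10*p)/(-k^2 + 2*k*p + k - 2*p)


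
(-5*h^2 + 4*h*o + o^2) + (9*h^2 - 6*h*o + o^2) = 4*h^2 - 2*h*o + 2*o^2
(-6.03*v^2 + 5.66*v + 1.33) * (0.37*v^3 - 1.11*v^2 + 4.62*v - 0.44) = -2.2311*v^5 + 8.7875*v^4 - 33.6491*v^3 + 27.3261*v^2 + 3.6542*v - 0.5852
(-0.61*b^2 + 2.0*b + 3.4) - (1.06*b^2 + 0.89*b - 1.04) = -1.67*b^2 + 1.11*b + 4.44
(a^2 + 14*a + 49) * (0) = 0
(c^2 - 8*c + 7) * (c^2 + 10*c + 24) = c^4 + 2*c^3 - 49*c^2 - 122*c + 168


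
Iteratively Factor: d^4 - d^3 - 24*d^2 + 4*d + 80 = (d - 5)*(d^3 + 4*d^2 - 4*d - 16) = (d - 5)*(d + 4)*(d^2 - 4) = (d - 5)*(d - 2)*(d + 4)*(d + 2)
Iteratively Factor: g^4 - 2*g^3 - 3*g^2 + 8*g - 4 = (g + 2)*(g^3 - 4*g^2 + 5*g - 2) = (g - 1)*(g + 2)*(g^2 - 3*g + 2) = (g - 2)*(g - 1)*(g + 2)*(g - 1)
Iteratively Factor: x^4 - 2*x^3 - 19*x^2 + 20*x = (x + 4)*(x^3 - 6*x^2 + 5*x) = x*(x + 4)*(x^2 - 6*x + 5) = x*(x - 1)*(x + 4)*(x - 5)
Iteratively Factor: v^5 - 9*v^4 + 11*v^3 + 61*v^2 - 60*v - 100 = (v - 5)*(v^4 - 4*v^3 - 9*v^2 + 16*v + 20) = (v - 5)*(v + 1)*(v^3 - 5*v^2 - 4*v + 20) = (v - 5)^2*(v + 1)*(v^2 - 4) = (v - 5)^2*(v + 1)*(v + 2)*(v - 2)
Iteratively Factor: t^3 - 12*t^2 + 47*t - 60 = (t - 5)*(t^2 - 7*t + 12) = (t - 5)*(t - 3)*(t - 4)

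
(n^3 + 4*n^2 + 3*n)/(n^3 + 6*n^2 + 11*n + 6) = n/(n + 2)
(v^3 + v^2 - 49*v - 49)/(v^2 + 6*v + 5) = (v^2 - 49)/(v + 5)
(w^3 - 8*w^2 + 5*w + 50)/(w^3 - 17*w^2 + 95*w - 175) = (w + 2)/(w - 7)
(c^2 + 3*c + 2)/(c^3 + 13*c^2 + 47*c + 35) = (c + 2)/(c^2 + 12*c + 35)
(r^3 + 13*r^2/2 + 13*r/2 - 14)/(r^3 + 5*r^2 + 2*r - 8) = (r + 7/2)/(r + 2)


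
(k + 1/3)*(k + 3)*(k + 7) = k^3 + 31*k^2/3 + 73*k/3 + 7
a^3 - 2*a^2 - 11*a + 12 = (a - 4)*(a - 1)*(a + 3)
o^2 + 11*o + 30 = (o + 5)*(o + 6)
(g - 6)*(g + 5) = g^2 - g - 30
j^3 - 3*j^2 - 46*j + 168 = (j - 6)*(j - 4)*(j + 7)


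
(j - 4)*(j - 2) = j^2 - 6*j + 8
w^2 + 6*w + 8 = (w + 2)*(w + 4)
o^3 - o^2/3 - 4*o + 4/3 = (o - 2)*(o - 1/3)*(o + 2)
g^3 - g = g*(g - 1)*(g + 1)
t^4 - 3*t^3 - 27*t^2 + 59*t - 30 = (t - 6)*(t - 1)^2*(t + 5)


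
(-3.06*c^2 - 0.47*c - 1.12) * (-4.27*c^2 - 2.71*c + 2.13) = 13.0662*c^4 + 10.2995*c^3 - 0.4617*c^2 + 2.0341*c - 2.3856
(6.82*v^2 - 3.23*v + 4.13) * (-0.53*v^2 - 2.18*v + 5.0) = -3.6146*v^4 - 13.1557*v^3 + 38.9525*v^2 - 25.1534*v + 20.65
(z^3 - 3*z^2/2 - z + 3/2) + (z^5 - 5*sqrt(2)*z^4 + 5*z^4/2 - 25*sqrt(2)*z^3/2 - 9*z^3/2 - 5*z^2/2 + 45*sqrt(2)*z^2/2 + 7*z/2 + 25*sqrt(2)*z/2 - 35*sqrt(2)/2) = z^5 - 5*sqrt(2)*z^4 + 5*z^4/2 - 25*sqrt(2)*z^3/2 - 7*z^3/2 - 4*z^2 + 45*sqrt(2)*z^2/2 + 5*z/2 + 25*sqrt(2)*z/2 - 35*sqrt(2)/2 + 3/2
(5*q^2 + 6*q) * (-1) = -5*q^2 - 6*q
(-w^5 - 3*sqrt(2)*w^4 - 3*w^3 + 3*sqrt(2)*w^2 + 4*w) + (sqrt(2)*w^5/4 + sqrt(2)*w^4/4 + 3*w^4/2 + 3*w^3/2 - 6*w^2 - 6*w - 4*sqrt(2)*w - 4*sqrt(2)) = -w^5 + sqrt(2)*w^5/4 - 11*sqrt(2)*w^4/4 + 3*w^4/2 - 3*w^3/2 - 6*w^2 + 3*sqrt(2)*w^2 - 4*sqrt(2)*w - 2*w - 4*sqrt(2)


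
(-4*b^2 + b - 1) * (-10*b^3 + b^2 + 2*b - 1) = 40*b^5 - 14*b^4 + 3*b^3 + 5*b^2 - 3*b + 1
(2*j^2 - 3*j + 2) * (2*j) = 4*j^3 - 6*j^2 + 4*j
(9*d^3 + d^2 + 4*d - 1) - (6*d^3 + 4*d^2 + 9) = 3*d^3 - 3*d^2 + 4*d - 10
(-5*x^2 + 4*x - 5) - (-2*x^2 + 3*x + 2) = -3*x^2 + x - 7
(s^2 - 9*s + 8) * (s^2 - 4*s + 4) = s^4 - 13*s^3 + 48*s^2 - 68*s + 32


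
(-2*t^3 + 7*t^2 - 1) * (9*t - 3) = -18*t^4 + 69*t^3 - 21*t^2 - 9*t + 3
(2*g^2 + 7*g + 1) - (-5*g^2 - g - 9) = 7*g^2 + 8*g + 10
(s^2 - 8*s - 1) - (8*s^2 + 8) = -7*s^2 - 8*s - 9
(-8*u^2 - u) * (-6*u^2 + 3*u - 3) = 48*u^4 - 18*u^3 + 21*u^2 + 3*u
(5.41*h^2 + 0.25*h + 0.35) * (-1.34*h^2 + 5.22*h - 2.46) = -7.2494*h^4 + 27.9052*h^3 - 12.4726*h^2 + 1.212*h - 0.861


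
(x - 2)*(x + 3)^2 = x^3 + 4*x^2 - 3*x - 18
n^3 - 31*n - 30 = (n - 6)*(n + 1)*(n + 5)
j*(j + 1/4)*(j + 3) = j^3 + 13*j^2/4 + 3*j/4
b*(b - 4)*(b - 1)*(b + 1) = b^4 - 4*b^3 - b^2 + 4*b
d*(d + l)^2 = d^3 + 2*d^2*l + d*l^2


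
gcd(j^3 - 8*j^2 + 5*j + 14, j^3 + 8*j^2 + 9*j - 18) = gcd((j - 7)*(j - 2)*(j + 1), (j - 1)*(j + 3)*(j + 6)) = 1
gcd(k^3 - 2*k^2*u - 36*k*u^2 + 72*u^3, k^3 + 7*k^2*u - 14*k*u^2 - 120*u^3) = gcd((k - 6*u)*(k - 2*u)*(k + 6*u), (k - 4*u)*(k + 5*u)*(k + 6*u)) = k + 6*u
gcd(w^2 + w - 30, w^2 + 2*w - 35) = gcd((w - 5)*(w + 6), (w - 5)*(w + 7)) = w - 5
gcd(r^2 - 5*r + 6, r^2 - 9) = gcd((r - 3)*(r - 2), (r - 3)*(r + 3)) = r - 3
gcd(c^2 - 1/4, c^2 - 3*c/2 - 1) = c + 1/2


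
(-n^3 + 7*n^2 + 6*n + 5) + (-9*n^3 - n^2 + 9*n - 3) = -10*n^3 + 6*n^2 + 15*n + 2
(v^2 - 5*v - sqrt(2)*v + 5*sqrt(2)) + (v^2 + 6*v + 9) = 2*v^2 - sqrt(2)*v + v + 5*sqrt(2) + 9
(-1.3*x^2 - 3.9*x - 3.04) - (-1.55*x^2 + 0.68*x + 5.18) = 0.25*x^2 - 4.58*x - 8.22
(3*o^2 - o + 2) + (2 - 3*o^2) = 4 - o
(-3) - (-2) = -1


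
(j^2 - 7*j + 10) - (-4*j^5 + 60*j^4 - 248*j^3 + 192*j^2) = 4*j^5 - 60*j^4 + 248*j^3 - 191*j^2 - 7*j + 10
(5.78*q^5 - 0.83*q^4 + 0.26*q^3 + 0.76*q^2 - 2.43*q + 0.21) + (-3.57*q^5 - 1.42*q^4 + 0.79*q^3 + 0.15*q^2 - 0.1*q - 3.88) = 2.21*q^5 - 2.25*q^4 + 1.05*q^3 + 0.91*q^2 - 2.53*q - 3.67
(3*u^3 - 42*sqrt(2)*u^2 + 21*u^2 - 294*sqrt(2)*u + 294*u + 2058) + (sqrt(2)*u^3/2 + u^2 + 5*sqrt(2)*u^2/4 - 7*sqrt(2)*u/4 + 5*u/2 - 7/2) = sqrt(2)*u^3/2 + 3*u^3 - 163*sqrt(2)*u^2/4 + 22*u^2 - 1183*sqrt(2)*u/4 + 593*u/2 + 4109/2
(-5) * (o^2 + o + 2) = -5*o^2 - 5*o - 10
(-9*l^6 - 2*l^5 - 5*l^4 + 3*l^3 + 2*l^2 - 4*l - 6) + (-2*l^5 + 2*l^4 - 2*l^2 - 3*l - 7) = -9*l^6 - 4*l^5 - 3*l^4 + 3*l^3 - 7*l - 13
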